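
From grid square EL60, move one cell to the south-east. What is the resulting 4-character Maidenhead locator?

EK79

Longitude square 6; +1 → 7.
Latitude square 0; −1 → -1, wraps to 9, carry into field.
Latitude field L = 11; −1 → 10 = K.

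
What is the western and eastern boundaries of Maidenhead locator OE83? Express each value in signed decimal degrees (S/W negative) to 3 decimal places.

116.000, 118.000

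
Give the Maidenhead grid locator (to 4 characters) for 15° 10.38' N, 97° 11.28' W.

EK15

Shift to the Maidenhead origin (180°W, 90°S): lon 82.81, lat 105.17.
Field (20°×10°, letters A–R): 82.81/20 → 4 → E, 105.17/10 → 10 → K; chars EK.
Square (2°×1°, digits 0–9): 2.81/2 → 1, 5.17/1 → 5; chars 15.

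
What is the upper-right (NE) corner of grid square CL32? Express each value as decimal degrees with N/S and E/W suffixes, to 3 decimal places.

Field C=2, L=11: +2·20° lon, +11·10° lat → SW at lon -140°, lat 20°.
Square 3, 2: +3·2° lon, +2·1° lat → SW at lon -134°, lat 22°.
Cell spans 2° lon × 1° lat. NE corner is SW corner plus one full cell.
latitude 23.000° N, longitude 132.000° W.

23.000° N, 132.000° W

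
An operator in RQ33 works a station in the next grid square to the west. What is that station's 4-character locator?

RQ23

Longitude square 3; −1 → 2.
The latitude characters are unchanged.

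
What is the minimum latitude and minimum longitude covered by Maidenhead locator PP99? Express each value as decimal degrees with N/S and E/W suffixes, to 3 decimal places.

Field P=15, P=15: +15·20° lon, +15·10° lat → SW at lon 120°, lat 60°.
Square 9, 9: +9·2° lon, +9·1° lat → SW at lon 138°, lat 69°.
latitude 69.000° N, longitude 138.000° E.

69.000° N, 138.000° E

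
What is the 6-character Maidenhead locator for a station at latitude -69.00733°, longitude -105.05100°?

Shift to the Maidenhead origin (180°W, 90°S): lon 74.9490, lat 20.9927.
Field: 74.9490/20 → 3 → D, 20.9927/10 → 2 → C; chars DC.
Square: 14.9490/2 → 7, 0.9927/1 → 0; chars 70.
Subsquare: 0.9490/0.0833333 → 11 → l, 0.9927/0.0416667 → 23 → x; chars lx.

DC70lx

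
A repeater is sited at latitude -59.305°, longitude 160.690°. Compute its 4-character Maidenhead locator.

RD00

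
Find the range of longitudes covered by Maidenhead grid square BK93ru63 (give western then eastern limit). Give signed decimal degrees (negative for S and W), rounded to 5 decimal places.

Field B=1, K=10: +1·20° lon, +10·10° lat → SW at lon -160°, lat 10°.
Square 9, 3: +9·2° lon, +3·1° lat → SW at lon -142°, lat 13°.
Subsquare r=17, u=20: +17·0.0833333° lon, +20·0.0416667° lat → SW at lon -140.583°, lat 13.8333°.
Extended square 6, 3: +6·0.00833333° lon, +3·0.00416667° lat → SW at lon -140.533°, lat 13.8458°.
Cell spans 0.00833333° lon × 0.00416667° lat.
west -140.53333, east -140.52500.

-140.53333, -140.52500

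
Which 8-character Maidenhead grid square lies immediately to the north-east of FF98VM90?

FF98wm01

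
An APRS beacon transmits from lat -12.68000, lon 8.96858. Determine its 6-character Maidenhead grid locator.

JH47lh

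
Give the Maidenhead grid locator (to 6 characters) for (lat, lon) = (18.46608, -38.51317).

HK08rl

Offset from 180°W / 90°S: lon 141.4868°, lat 108.4661°.
Field (20°×10°, letters A–R): 141.4868/20 → 7 → H, 108.4661/10 → 10 → K; chars HK.
Square (2°×1°, digits 0–9): 1.4868/2 → 0, 8.4661/1 → 8; chars 08.
Subsquare (5′×2.5′, letters a–x): 1.4868/0.0833333 → 17 → r, 0.4661/0.0416667 → 11 → l; chars rl.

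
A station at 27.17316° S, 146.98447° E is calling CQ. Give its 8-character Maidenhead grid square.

QG32lt88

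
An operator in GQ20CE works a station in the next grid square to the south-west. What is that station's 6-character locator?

Longitude subsquare c = 2; −1 → 1 = b.
Latitude subsquare e = 4; −1 → 3 = d.

GQ20bd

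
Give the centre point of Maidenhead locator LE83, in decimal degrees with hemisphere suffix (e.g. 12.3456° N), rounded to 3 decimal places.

Field L=11, E=4: +11·20° lon, +4·10° lat → SW at lon 40°, lat -50°.
Square 8, 3: +8·2° lon, +3·1° lat → SW at lon 56°, lat -47°.
Cell spans 2° lon × 1° lat. Centre is SW corner plus half of each.
latitude 46.500° S, longitude 57.000° E.

46.500° S, 57.000° E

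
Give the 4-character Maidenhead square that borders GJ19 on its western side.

GJ09

Longitude square 1; −1 → 0.
The latitude characters are unchanged.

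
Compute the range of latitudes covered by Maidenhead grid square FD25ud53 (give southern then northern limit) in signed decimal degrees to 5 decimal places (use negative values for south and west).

Field F=5, D=3: +5·20° lon, +3·10° lat → SW at lon -80°, lat -60°.
Square 2, 5: +2·2° lon, +5·1° lat → SW at lon -76°, lat -55°.
Subsquare u=20, d=3: +20·0.0833333° lon, +3·0.0416667° lat → SW at lon -74.3333°, lat -54.875°.
Extended square 5, 3: +5·0.00833333° lon, +3·0.00416667° lat → SW at lon -74.2917°, lat -54.8625°.
Cell spans 0.00833333° lon × 0.00416667° lat.
south -54.86250, north -54.85833.

-54.86250, -54.85833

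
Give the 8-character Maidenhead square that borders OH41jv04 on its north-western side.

Longitude extended square 0; −1 → -1, wraps to 9, carry into subsquare.
Longitude subsquare j = 9; −1 → 8 = i.
Latitude extended square 4; +1 → 5.

OH41iv95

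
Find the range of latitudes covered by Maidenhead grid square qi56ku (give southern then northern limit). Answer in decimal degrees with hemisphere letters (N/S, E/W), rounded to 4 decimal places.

3.1667° S, 3.1250° S

Field Q=16, I=8: +16·20° lon, +8·10° lat → SW at lon 140°, lat -10°.
Square 5, 6: +5·2° lon, +6·1° lat → SW at lon 150°, lat -4°.
Subsquare k=10, u=20: +10·0.0833333° lon, +20·0.0416667° lat → SW at lon 150.833°, lat -3.16667°.
Cell spans 0.0833333° lon × 0.0416667° lat.
south 3.1667° S, north 3.1250° S.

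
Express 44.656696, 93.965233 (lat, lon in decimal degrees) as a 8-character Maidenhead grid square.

Offset from 180°W / 90°S: lon 273.96523°, lat 134.65670°.
Field: lon ⌊273.96523/20⌋ = 13 → N; lat ⌊134.65670/10⌋ = 13 → N.
Square: lon ⌊13.96523/2⌋ = 6; lat ⌊4.65670/1⌋ = 4.
Subsquare: lon ⌊1.96523/0.0833333⌋ = 23 → x; lat ⌊0.65670/0.0416667⌋ = 15 → p.
Extended square: lon ⌊0.04857/0.00833333⌋ = 5; lat ⌊0.03170/0.00416667⌋ = 7.

NN64xp57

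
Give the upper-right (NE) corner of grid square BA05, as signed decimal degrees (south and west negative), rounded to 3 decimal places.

Field B=1, A=0: +1·20° lon, +0·10° lat → SW at lon -160°, lat -90°.
Square 0, 5: +0·2° lon, +5·1° lat → SW at lon -160°, lat -85°.
Cell spans 2° lon × 1° lat. NE corner is SW corner plus one full cell.
latitude -84.000, longitude -158.000.

-84.000, -158.000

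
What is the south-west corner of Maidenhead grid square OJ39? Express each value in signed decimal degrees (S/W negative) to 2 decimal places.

9.00, 106.00

Field O=14, J=9: +14·20° lon, +9·10° lat → SW at lon 100°, lat 0°.
Square 3, 9: +3·2° lon, +9·1° lat → SW at lon 106°, lat 9°.
latitude 9.00, longitude 106.00.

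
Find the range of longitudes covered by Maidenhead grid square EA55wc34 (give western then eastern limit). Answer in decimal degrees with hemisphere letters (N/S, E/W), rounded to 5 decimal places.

Field E=4, A=0: +4·20° lon, +0·10° lat → SW at lon -100°, lat -90°.
Square 5, 5: +5·2° lon, +5·1° lat → SW at lon -90°, lat -85°.
Subsquare w=22, c=2: +22·0.0833333° lon, +2·0.0416667° lat → SW at lon -88.1667°, lat -84.9167°.
Extended square 3, 4: +3·0.00833333° lon, +4·0.00416667° lat → SW at lon -88.1417°, lat -84.9°.
Cell spans 0.00833333° lon × 0.00416667° lat.
west 88.14167° W, east 88.13333° W.

88.14167° W, 88.13333° W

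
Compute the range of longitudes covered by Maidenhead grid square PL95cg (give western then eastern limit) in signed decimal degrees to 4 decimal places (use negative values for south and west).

138.1667, 138.2500

Field P=15, L=11: +15·20° lon, +11·10° lat → SW at lon 120°, lat 20°.
Square 9, 5: +9·2° lon, +5·1° lat → SW at lon 138°, lat 25°.
Subsquare c=2, g=6: +2·0.0833333° lon, +6·0.0416667° lat → SW at lon 138.167°, lat 25.25°.
Cell spans 0.0833333° lon × 0.0416667° lat.
west 138.1667, east 138.2500.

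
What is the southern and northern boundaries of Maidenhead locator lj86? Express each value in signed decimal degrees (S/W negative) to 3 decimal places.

6.000, 7.000

Field L=11, J=9: +11·20° lon, +9·10° lat → SW at lon 40°, lat 0°.
Square 8, 6: +8·2° lon, +6·1° lat → SW at lon 56°, lat 6°.
Cell spans 2° lon × 1° lat.
south 6.000, north 7.000.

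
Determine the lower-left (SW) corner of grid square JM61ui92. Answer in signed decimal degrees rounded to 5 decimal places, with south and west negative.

31.34167, 13.74167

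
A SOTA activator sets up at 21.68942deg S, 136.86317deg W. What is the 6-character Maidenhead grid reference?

CG18nh

Offset from 180°W / 90°S: lon 43.1368°, lat 68.3106°.
Field: lon ⌊43.1368/20⌋ = 2 → C; lat ⌊68.3106/10⌋ = 6 → G.
Square: lon ⌊3.1368/2⌋ = 1; lat ⌊8.3106/1⌋ = 8.
Subsquare: lon ⌊1.1368/0.0833333⌋ = 13 → n; lat ⌊0.3106/0.0416667⌋ = 7 → h.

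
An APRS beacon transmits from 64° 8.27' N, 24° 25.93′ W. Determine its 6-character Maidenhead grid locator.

HP74sd

Add 180° to longitude and 90° to latitude: 155.5678, 154.1378.
Field: lon ⌊155.5678/20⌋ = 7 → H; lat ⌊154.1378/10⌋ = 15 → P.
Square: lon ⌊15.5678/2⌋ = 7; lat ⌊4.1378/1⌋ = 4.
Subsquare: lon ⌊1.5678/0.0833333⌋ = 18 → s; lat ⌊0.1378/0.0416667⌋ = 3 → d.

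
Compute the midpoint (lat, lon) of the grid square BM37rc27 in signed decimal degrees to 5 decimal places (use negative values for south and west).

37.11458, -152.56250

Field B=1, M=12: +1·20° lon, +12·10° lat → SW at lon -160°, lat 30°.
Square 3, 7: +3·2° lon, +7·1° lat → SW at lon -154°, lat 37°.
Subsquare r=17, c=2: +17·0.0833333° lon, +2·0.0416667° lat → SW at lon -152.583°, lat 37.0833°.
Extended square 2, 7: +2·0.00833333° lon, +7·0.00416667° lat → SW at lon -152.567°, lat 37.1125°.
Cell spans 0.00833333° lon × 0.00416667° lat. Centre is SW corner plus half of each.
latitude 37.11458, longitude -152.56250.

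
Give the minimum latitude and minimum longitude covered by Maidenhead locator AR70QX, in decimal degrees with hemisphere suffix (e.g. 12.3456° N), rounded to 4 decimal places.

Field A=0, R=17: +0·20° lon, +17·10° lat → SW at lon -180°, lat 80°.
Square 7, 0: +7·2° lon, +0·1° lat → SW at lon -166°, lat 80°.
Subsquare q=16, x=23: +16·0.0833333° lon, +23·0.0416667° lat → SW at lon -164.667°, lat 80.9583°.
latitude 80.9583° N, longitude 164.6667° W.

80.9583° N, 164.6667° W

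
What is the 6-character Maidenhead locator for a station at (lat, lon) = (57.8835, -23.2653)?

HO87iv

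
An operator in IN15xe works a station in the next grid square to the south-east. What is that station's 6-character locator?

Longitude subsquare x = 23; +1 → 24, wraps to 0 = a, carry into square.
Longitude square 1; +1 → 2.
Latitude subsquare e = 4; −1 → 3 = d.

IN25ad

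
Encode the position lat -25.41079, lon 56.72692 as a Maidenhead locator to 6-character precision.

LG84io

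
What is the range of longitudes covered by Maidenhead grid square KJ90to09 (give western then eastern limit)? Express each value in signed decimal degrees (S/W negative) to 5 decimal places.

Field K=10, J=9: +10·20° lon, +9·10° lat → SW at lon 20°, lat 0°.
Square 9, 0: +9·2° lon, +0·1° lat → SW at lon 38°, lat 0°.
Subsquare t=19, o=14: +19·0.0833333° lon, +14·0.0416667° lat → SW at lon 39.5833°, lat 0.583333°.
Extended square 0, 9: +0·0.00833333° lon, +9·0.00416667° lat → SW at lon 39.5833°, lat 0.620833°.
Cell spans 0.00833333° lon × 0.00416667° lat.
west 39.58333, east 39.59167.

39.58333, 39.59167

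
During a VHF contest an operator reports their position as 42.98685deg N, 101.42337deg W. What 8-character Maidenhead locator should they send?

DN92gx96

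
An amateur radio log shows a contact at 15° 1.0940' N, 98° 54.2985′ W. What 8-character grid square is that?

EK05na14

Offset from 180°W / 90°S: lon 81.09503°, lat 105.01823°.
Field: 81.09503/20 → 4 → E, 105.01823/10 → 10 → K; chars EK.
Square: 1.09503/2 → 0, 5.01823/1 → 5; chars 05.
Subsquare: 1.09503/0.0833333 → 13 → n, 0.01823/0.0416667 → 0 → a; chars na.
Extended square: 0.01169/0.00833333 → 1, 0.01823/0.00416667 → 4; chars 14.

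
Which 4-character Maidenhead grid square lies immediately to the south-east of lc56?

Longitude square 5; +1 → 6.
Latitude square 6; −1 → 5.

LC65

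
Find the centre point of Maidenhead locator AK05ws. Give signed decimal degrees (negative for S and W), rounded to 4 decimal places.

15.7708, -178.1250

Field A=0, K=10: +0·20° lon, +10·10° lat → SW at lon -180°, lat 10°.
Square 0, 5: +0·2° lon, +5·1° lat → SW at lon -180°, lat 15°.
Subsquare w=22, s=18: +22·0.0833333° lon, +18·0.0416667° lat → SW at lon -178.167°, lat 15.75°.
Cell spans 0.0833333° lon × 0.0416667° lat. Centre is SW corner plus half of each.
latitude 15.7708, longitude -178.1250.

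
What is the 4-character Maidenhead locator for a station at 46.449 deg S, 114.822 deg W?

DE23

Add 180° to longitude and 90° to latitude: 65.18, 43.55.
Field: lon ⌊65.18/20⌋ = 3 → D; lat ⌊43.55/10⌋ = 4 → E.
Square: lon ⌊5.18/2⌋ = 2; lat ⌊3.55/1⌋ = 3.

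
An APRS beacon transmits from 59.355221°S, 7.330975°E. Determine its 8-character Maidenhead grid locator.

Offset from 180°W / 90°S: lon 187.33097°, lat 30.64478°.
Field: 187.33097/20 → 9 → J, 30.64478/10 → 3 → D; chars JD.
Square: 7.33097/2 → 3, 0.64478/1 → 0; chars 30.
Subsquare: 1.33097/0.0833333 → 15 → p, 0.64478/0.0416667 → 15 → p; chars pp.
Extended square: 0.08097/0.00833333 → 9, 0.01978/0.00416667 → 4; chars 94.

JD30pp94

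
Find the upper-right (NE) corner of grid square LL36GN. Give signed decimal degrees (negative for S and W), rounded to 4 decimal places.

26.5833, 46.5833

Field L=11, L=11: +11·20° lon, +11·10° lat → SW at lon 40°, lat 20°.
Square 3, 6: +3·2° lon, +6·1° lat → SW at lon 46°, lat 26°.
Subsquare g=6, n=13: +6·0.0833333° lon, +13·0.0416667° lat → SW at lon 46.5°, lat 26.5417°.
Cell spans 0.0833333° lon × 0.0416667° lat. NE corner is SW corner plus one full cell.
latitude 26.5833, longitude 46.5833.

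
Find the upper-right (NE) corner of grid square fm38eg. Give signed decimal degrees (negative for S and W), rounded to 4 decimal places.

38.2917, -73.5833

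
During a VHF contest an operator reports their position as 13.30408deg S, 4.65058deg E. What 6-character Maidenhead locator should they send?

JH26hq

Add 180° to longitude and 90° to latitude: 184.6506, 76.6959.
Field (20°×10°, letters A–R): 184.6506/20 → 9 → J, 76.6959/10 → 7 → H; chars JH.
Square (2°×1°, digits 0–9): 4.6506/2 → 2, 6.6959/1 → 6; chars 26.
Subsquare (5′×2.5′, letters a–x): 0.6506/0.0833333 → 7 → h, 0.6959/0.0416667 → 16 → q; chars hq.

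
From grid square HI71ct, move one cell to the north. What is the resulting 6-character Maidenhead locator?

HI71cu

Latitude subsquare t = 19; +1 → 20 = u.
The longitude characters are unchanged.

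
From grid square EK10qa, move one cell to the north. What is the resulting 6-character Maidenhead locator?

Latitude subsquare a = 0; +1 → 1 = b.
The longitude characters are unchanged.

EK10qb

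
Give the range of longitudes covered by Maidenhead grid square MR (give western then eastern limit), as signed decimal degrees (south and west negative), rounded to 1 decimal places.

Field M=12, R=17: +12·20° lon, +17·10° lat → SW at lon 60°, lat 80°.
Cell spans 20° lon × 10° lat.
west 60.0, east 80.0.

60.0, 80.0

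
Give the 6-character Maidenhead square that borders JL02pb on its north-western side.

JL02oc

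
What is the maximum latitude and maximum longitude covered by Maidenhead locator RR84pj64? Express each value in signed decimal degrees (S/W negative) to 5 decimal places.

84.39583, 177.30833

Field R=17, R=17: +17·20° lon, +17·10° lat → SW at lon 160°, lat 80°.
Square 8, 4: +8·2° lon, +4·1° lat → SW at lon 176°, lat 84°.
Subsquare p=15, j=9: +15·0.0833333° lon, +9·0.0416667° lat → SW at lon 177.25°, lat 84.375°.
Extended square 6, 4: +6·0.00833333° lon, +4·0.00416667° lat → SW at lon 177.3°, lat 84.3917°.
Cell spans 0.00833333° lon × 0.00416667° lat. NE corner is SW corner plus one full cell.
latitude 84.39583, longitude 177.30833.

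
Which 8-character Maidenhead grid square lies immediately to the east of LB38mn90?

Longitude extended square 9; +1 → 10, wraps to 0, carry into subsquare.
Longitude subsquare m = 12; +1 → 13 = n.
The latitude characters are unchanged.

LB38nn00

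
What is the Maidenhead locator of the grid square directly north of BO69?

Latitude square 9; +1 → 10, wraps to 0, carry into field.
Latitude field O = 14; +1 → 15 = P.
The longitude characters are unchanged.

BP60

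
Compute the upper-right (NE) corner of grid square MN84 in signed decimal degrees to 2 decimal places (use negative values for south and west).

Field M=12, N=13: +12·20° lon, +13·10° lat → SW at lon 60°, lat 40°.
Square 8, 4: +8·2° lon, +4·1° lat → SW at lon 76°, lat 44°.
Cell spans 2° lon × 1° lat. NE corner is SW corner plus one full cell.
latitude 45.00, longitude 78.00.

45.00, 78.00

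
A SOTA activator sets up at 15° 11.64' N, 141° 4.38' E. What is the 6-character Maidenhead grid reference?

QK05me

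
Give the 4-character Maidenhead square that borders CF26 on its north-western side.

CF17

Longitude square 2; −1 → 1.
Latitude square 6; +1 → 7.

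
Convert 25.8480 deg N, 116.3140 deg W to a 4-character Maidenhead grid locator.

DL15

Shift to the Maidenhead origin (180°W, 90°S): lon 63.69, lat 115.85.
Field: lon ⌊63.69/20⌋ = 3 → D; lat ⌊115.85/10⌋ = 11 → L.
Square: lon ⌊3.69/2⌋ = 1; lat ⌊5.85/1⌋ = 5.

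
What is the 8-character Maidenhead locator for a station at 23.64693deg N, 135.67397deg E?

Shift to the Maidenhead origin (180°W, 90°S): lon 315.67397, lat 113.64693.
Field: lon ⌊315.67397/20⌋ = 15 → P; lat ⌊113.64693/10⌋ = 11 → L.
Square: lon ⌊15.67397/2⌋ = 7; lat ⌊3.64693/1⌋ = 3.
Subsquare: lon ⌊1.67397/0.0833333⌋ = 20 → u; lat ⌊0.64693/0.0416667⌋ = 15 → p.
Extended square: lon ⌊0.00730/0.00833333⌋ = 0; lat ⌊0.02193/0.00416667⌋ = 5.

PL73up05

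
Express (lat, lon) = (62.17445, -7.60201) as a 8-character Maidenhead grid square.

Offset from 180°W / 90°S: lon 172.39799°, lat 152.17445°.
Field: 172.39799/20 → 8 → I, 152.17445/10 → 15 → P; chars IP.
Square: 12.39799/2 → 6, 2.17445/1 → 2; chars 62.
Subsquare: 0.39799/0.0833333 → 4 → e, 0.17445/0.0416667 → 4 → e; chars ee.
Extended square: 0.06466/0.00833333 → 7, 0.00778/0.00416667 → 1; chars 71.

IP62ee71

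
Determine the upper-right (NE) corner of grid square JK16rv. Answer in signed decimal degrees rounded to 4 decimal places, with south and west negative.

16.9167, 3.5000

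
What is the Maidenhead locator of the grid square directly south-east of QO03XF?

Longitude subsquare x = 23; +1 → 24, wraps to 0 = a, carry into square.
Longitude square 0; +1 → 1.
Latitude subsquare f = 5; −1 → 4 = e.

QO13ae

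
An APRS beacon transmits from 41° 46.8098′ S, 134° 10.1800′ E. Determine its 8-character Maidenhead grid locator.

Add 180° to longitude and 90° to latitude: 314.16967, 48.21984.
Field: 314.16967/20 → 15 → P, 48.21984/10 → 4 → E; chars PE.
Square: 14.16967/2 → 7, 8.21984/1 → 8; chars 78.
Subsquare: 0.16967/0.0833333 → 2 → c, 0.21984/0.0416667 → 5 → f; chars cf.
Extended square: 0.00300/0.00833333 → 0, 0.01150/0.00416667 → 2; chars 02.

PE78cf02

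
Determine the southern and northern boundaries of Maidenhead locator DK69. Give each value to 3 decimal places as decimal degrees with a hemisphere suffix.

Field D=3, K=10: +3·20° lon, +10·10° lat → SW at lon -120°, lat 10°.
Square 6, 9: +6·2° lon, +9·1° lat → SW at lon -108°, lat 19°.
Cell spans 2° lon × 1° lat.
south 19.000° N, north 20.000° N.

19.000° N, 20.000° N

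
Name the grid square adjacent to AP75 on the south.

Latitude square 5; −1 → 4.
The longitude characters are unchanged.

AP74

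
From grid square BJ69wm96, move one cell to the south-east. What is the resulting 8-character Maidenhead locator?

BJ69xm05

Longitude extended square 9; +1 → 10, wraps to 0, carry into subsquare.
Longitude subsquare w = 22; +1 → 23 = x.
Latitude extended square 6; −1 → 5.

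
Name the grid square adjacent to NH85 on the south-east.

NH94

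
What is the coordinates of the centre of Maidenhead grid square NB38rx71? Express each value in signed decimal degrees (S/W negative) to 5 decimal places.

Field N=13, B=1: +13·20° lon, +1·10° lat → SW at lon 80°, lat -80°.
Square 3, 8: +3·2° lon, +8·1° lat → SW at lon 86°, lat -72°.
Subsquare r=17, x=23: +17·0.0833333° lon, +23·0.0416667° lat → SW at lon 87.4167°, lat -71.0417°.
Extended square 7, 1: +7·0.00833333° lon, +1·0.00416667° lat → SW at lon 87.475°, lat -71.0375°.
Cell spans 0.00833333° lon × 0.00416667° lat. Centre is SW corner plus half of each.
latitude -71.03542, longitude 87.47917.

-71.03542, 87.47917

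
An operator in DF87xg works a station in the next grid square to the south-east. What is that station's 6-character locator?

DF97af

Longitude subsquare x = 23; +1 → 24, wraps to 0 = a, carry into square.
Longitude square 8; +1 → 9.
Latitude subsquare g = 6; −1 → 5 = f.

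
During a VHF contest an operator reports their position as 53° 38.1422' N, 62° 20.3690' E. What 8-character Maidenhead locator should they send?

MO13ep02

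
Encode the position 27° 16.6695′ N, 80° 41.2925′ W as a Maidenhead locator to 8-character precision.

Shift to the Maidenhead origin (180°W, 90°S): lon 99.31179, lat 117.27783.
Field (20°×10°, letters A–R): 99.31179/20 → 4 → E, 117.27783/10 → 11 → L; chars EL.
Square (2°×1°, digits 0–9): 19.31179/2 → 9, 7.27783/1 → 7; chars 97.
Subsquare (5′×2.5′, letters a–x): 1.31179/0.0833333 → 15 → p, 0.27783/0.0416667 → 6 → g; chars pg.
Extended square (30″×15″, digits 0–9): 0.06179/0.00833333 → 7, 0.02783/0.00416667 → 6; chars 76.

EL97pg76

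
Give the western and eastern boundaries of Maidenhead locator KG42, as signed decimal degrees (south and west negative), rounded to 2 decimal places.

Field K=10, G=6: +10·20° lon, +6·10° lat → SW at lon 20°, lat -30°.
Square 4, 2: +4·2° lon, +2·1° lat → SW at lon 28°, lat -28°.
Cell spans 2° lon × 1° lat.
west 28.00, east 30.00.

28.00, 30.00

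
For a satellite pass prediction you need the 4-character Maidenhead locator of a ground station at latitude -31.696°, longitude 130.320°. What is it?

PF58

Add 180° to longitude and 90° to latitude: 310.32, 58.30.
Field (20°×10°, letters A–R): 310.32/20 → 15 → P, 58.30/10 → 5 → F; chars PF.
Square (2°×1°, digits 0–9): 10.32/2 → 5, 8.30/1 → 8; chars 58.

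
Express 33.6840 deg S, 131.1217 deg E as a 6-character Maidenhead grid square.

Add 180° to longitude and 90° to latitude: 311.1217, 56.3160.
Field (20°×10°, letters A–R): lon ⌊311.1217/20⌋ = 15 → P; lat ⌊56.3160/10⌋ = 5 → F.
Square (2°×1°, digits 0–9): lon ⌊11.1217/2⌋ = 5; lat ⌊6.3160/1⌋ = 6.
Subsquare (5′×2.5′, letters a–x): lon ⌊1.1217/0.0833333⌋ = 13 → n; lat ⌊0.3160/0.0416667⌋ = 7 → h.

PF56nh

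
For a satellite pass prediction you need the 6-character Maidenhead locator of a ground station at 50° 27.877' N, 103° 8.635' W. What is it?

Offset from 180°W / 90°S: lon 76.8561°, lat 140.4646°.
Field: 76.8561/20 → 3 → D, 140.4646/10 → 14 → O; chars DO.
Square: 16.8561/2 → 8, 0.4646/1 → 0; chars 80.
Subsquare: 0.8561/0.0833333 → 10 → k, 0.4646/0.0416667 → 11 → l; chars kl.

DO80kl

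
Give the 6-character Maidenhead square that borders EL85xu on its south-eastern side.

EL95at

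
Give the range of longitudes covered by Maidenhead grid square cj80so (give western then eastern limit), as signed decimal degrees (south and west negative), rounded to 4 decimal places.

Field C=2, J=9: +2·20° lon, +9·10° lat → SW at lon -140°, lat 0°.
Square 8, 0: +8·2° lon, +0·1° lat → SW at lon -124°, lat 0°.
Subsquare s=18, o=14: +18·0.0833333° lon, +14·0.0416667° lat → SW at lon -122.5°, lat 0.583333°.
Cell spans 0.0833333° lon × 0.0416667° lat.
west -122.5000, east -122.4167.

-122.5000, -122.4167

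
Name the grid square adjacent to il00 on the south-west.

Longitude square 0; −1 → -1, wraps to 9, carry into field.
Longitude field I = 8; −1 → 7 = H.
Latitude square 0; −1 → -1, wraps to 9, carry into field.
Latitude field L = 11; −1 → 10 = K.

HK99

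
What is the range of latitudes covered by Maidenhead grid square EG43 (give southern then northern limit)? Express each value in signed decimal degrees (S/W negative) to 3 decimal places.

-27.000, -26.000

Field E=4, G=6: +4·20° lon, +6·10° lat → SW at lon -100°, lat -30°.
Square 4, 3: +4·2° lon, +3·1° lat → SW at lon -92°, lat -27°.
Cell spans 2° lon × 1° lat.
south -27.000, north -26.000.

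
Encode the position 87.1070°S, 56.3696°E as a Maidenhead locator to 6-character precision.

Add 180° to longitude and 90° to latitude: 236.3696, 2.8930.
Field (20°×10°, letters A–R): 236.3696/20 → 11 → L, 2.8930/10 → 0 → A; chars LA.
Square (2°×1°, digits 0–9): 16.3696/2 → 8, 2.8930/1 → 2; chars 82.
Subsquare (5′×2.5′, letters a–x): 0.3696/0.0833333 → 4 → e, 0.8930/0.0416667 → 21 → v; chars ev.

LA82ev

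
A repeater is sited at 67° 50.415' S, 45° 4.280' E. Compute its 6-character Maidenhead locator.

LC22md

Shift to the Maidenhead origin (180°W, 90°S): lon 225.0713, lat 22.1598.
Field: lon ⌊225.0713/20⌋ = 11 → L; lat ⌊22.1598/10⌋ = 2 → C.
Square: lon ⌊5.0713/2⌋ = 2; lat ⌊2.1598/1⌋ = 2.
Subsquare: lon ⌊1.0713/0.0833333⌋ = 12 → m; lat ⌊0.1598/0.0416667⌋ = 3 → d.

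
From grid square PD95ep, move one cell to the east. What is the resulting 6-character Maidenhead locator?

PD95fp

Longitude subsquare e = 4; +1 → 5 = f.
The latitude characters are unchanged.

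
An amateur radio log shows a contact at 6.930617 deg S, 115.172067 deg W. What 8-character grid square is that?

Add 180° to longitude and 90° to latitude: 64.82793, 83.06938.
Field (20°×10°, letters A–R): 64.82793/20 → 3 → D, 83.06938/10 → 8 → I; chars DI.
Square (2°×1°, digits 0–9): 4.82793/2 → 2, 3.06938/1 → 3; chars 23.
Subsquare (5′×2.5′, letters a–x): 0.82793/0.0833333 → 9 → j, 0.06938/0.0416667 → 1 → b; chars jb.
Extended square (30″×15″, digits 0–9): 0.07793/0.00833333 → 9, 0.02772/0.00416667 → 6; chars 96.

DI23jb96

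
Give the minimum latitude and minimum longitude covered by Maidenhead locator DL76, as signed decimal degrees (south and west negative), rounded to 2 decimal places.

26.00, -106.00

Field D=3, L=11: +3·20° lon, +11·10° lat → SW at lon -120°, lat 20°.
Square 7, 6: +7·2° lon, +6·1° lat → SW at lon -106°, lat 26°.
latitude 26.00, longitude -106.00.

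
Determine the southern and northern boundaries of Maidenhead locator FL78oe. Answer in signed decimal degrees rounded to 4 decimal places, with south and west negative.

Field F=5, L=11: +5·20° lon, +11·10° lat → SW at lon -80°, lat 20°.
Square 7, 8: +7·2° lon, +8·1° lat → SW at lon -66°, lat 28°.
Subsquare o=14, e=4: +14·0.0833333° lon, +4·0.0416667° lat → SW at lon -64.8333°, lat 28.1667°.
Cell spans 0.0833333° lon × 0.0416667° lat.
south 28.1667, north 28.2083.

28.1667, 28.2083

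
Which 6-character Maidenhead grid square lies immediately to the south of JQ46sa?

JQ45sx

Latitude subsquare a = 0; −1 → -1, wraps to 23 = x, carry into square.
Latitude square 6; −1 → 5.
The longitude characters are unchanged.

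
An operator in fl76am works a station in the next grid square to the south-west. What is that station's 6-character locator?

Longitude subsquare a = 0; −1 → -1, wraps to 23 = x, carry into square.
Longitude square 7; −1 → 6.
Latitude subsquare m = 12; −1 → 11 = l.

FL66xl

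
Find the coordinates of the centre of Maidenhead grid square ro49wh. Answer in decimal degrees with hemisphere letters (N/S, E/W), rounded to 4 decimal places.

59.3125° N, 169.8750° E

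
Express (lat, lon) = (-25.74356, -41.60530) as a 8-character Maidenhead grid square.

GG94eg71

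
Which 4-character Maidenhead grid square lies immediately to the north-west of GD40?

GD31

Longitude square 4; −1 → 3.
Latitude square 0; +1 → 1.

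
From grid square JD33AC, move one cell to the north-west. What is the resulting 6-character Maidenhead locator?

JD23xd

Longitude subsquare a = 0; −1 → -1, wraps to 23 = x, carry into square.
Longitude square 3; −1 → 2.
Latitude subsquare c = 2; +1 → 3 = d.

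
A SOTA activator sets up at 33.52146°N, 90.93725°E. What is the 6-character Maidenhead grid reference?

Shift to the Maidenhead origin (180°W, 90°S): lon 270.9373, lat 123.5215.
Field: 270.9373/20 → 13 → N, 123.5215/10 → 12 → M; chars NM.
Square: 10.9373/2 → 5, 3.5215/1 → 3; chars 53.
Subsquare: 0.9373/0.0833333 → 11 → l, 0.5215/0.0416667 → 12 → m; chars lm.

NM53lm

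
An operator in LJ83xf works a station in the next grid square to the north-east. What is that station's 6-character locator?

Longitude subsquare x = 23; +1 → 24, wraps to 0 = a, carry into square.
Longitude square 8; +1 → 9.
Latitude subsquare f = 5; +1 → 6 = g.

LJ93ag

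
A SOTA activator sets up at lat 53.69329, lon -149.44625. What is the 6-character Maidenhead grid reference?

BO53gq

Offset from 180°W / 90°S: lon 30.5538°, lat 143.6933°.
Field (20°×10°, letters A–R): 30.5538/20 → 1 → B, 143.6933/10 → 14 → O; chars BO.
Square (2°×1°, digits 0–9): 10.5538/2 → 5, 3.6933/1 → 3; chars 53.
Subsquare (5′×2.5′, letters a–x): 0.5538/0.0833333 → 6 → g, 0.6933/0.0416667 → 16 → q; chars gq.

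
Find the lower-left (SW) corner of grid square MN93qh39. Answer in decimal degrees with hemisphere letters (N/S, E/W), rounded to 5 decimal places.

43.32917° N, 79.35833° E

Field M=12, N=13: +12·20° lon, +13·10° lat → SW at lon 60°, lat 40°.
Square 9, 3: +9·2° lon, +3·1° lat → SW at lon 78°, lat 43°.
Subsquare q=16, h=7: +16·0.0833333° lon, +7·0.0416667° lat → SW at lon 79.3333°, lat 43.2917°.
Extended square 3, 9: +3·0.00833333° lon, +9·0.00416667° lat → SW at lon 79.3583°, lat 43.3292°.
latitude 43.32917° N, longitude 79.35833° E.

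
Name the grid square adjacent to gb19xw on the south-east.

Longitude subsquare x = 23; +1 → 24, wraps to 0 = a, carry into square.
Longitude square 1; +1 → 2.
Latitude subsquare w = 22; −1 → 21 = v.

GB29av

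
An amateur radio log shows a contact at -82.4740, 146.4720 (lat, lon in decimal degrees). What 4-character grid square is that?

QA37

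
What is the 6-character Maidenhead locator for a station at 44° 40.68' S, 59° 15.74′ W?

GE05ih

Shift to the Maidenhead origin (180°W, 90°S): lon 120.7377, lat 45.3220.
Field (20°×10°, letters A–R): lon ⌊120.7377/20⌋ = 6 → G; lat ⌊45.3220/10⌋ = 4 → E.
Square (2°×1°, digits 0–9): lon ⌊0.7377/2⌋ = 0; lat ⌊5.3220/1⌋ = 5.
Subsquare (5′×2.5′, letters a–x): lon ⌊0.7377/0.0833333⌋ = 8 → i; lat ⌊0.3220/0.0416667⌋ = 7 → h.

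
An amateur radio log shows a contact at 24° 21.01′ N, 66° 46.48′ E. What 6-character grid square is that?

Shift to the Maidenhead origin (180°W, 90°S): lon 246.7747, lat 114.3502.
Field: 246.7747/20 → 12 → M, 114.3502/10 → 11 → L; chars ML.
Square: 6.7747/2 → 3, 4.3502/1 → 4; chars 34.
Subsquare: 0.7747/0.0833333 → 9 → j, 0.3502/0.0416667 → 8 → i; chars ji.

ML34ji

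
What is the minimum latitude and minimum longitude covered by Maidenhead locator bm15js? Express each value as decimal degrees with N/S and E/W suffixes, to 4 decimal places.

35.7500° N, 157.2500° W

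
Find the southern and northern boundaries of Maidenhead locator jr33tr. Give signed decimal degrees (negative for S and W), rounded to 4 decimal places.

83.7083, 83.7500

Field J=9, R=17: +9·20° lon, +17·10° lat → SW at lon 0°, lat 80°.
Square 3, 3: +3·2° lon, +3·1° lat → SW at lon 6°, lat 83°.
Subsquare t=19, r=17: +19·0.0833333° lon, +17·0.0416667° lat → SW at lon 7.58333°, lat 83.7083°.
Cell spans 0.0833333° lon × 0.0416667° lat.
south 83.7083, north 83.7500.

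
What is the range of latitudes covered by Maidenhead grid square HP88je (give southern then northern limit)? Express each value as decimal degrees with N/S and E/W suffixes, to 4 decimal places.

68.1667° N, 68.2083° N

Field H=7, P=15: +7·20° lon, +15·10° lat → SW at lon -40°, lat 60°.
Square 8, 8: +8·2° lon, +8·1° lat → SW at lon -24°, lat 68°.
Subsquare j=9, e=4: +9·0.0833333° lon, +4·0.0416667° lat → SW at lon -23.25°, lat 68.1667°.
Cell spans 0.0833333° lon × 0.0416667° lat.
south 68.1667° N, north 68.2083° N.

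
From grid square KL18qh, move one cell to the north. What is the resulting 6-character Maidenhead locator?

Latitude subsquare h = 7; +1 → 8 = i.
The longitude characters are unchanged.

KL18qi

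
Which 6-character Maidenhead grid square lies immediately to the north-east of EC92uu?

EC92vv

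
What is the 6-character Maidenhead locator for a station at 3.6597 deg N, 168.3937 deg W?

Offset from 180°W / 90°S: lon 11.6063°, lat 93.6597°.
Field (20°×10°, letters A–R): lon ⌊11.6063/20⌋ = 0 → A; lat ⌊93.6597/10⌋ = 9 → J.
Square (2°×1°, digits 0–9): lon ⌊11.6063/2⌋ = 5; lat ⌊3.6597/1⌋ = 3.
Subsquare (5′×2.5′, letters a–x): lon ⌊1.6063/0.0833333⌋ = 19 → t; lat ⌊0.6597/0.0416667⌋ = 15 → p.

AJ53tp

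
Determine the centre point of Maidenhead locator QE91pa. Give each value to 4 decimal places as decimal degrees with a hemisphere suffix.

48.9792° S, 159.2917° E

Field Q=16, E=4: +16·20° lon, +4·10° lat → SW at lon 140°, lat -50°.
Square 9, 1: +9·2° lon, +1·1° lat → SW at lon 158°, lat -49°.
Subsquare p=15, a=0: +15·0.0833333° lon, +0·0.0416667° lat → SW at lon 159.25°, lat -49°.
Cell spans 0.0833333° lon × 0.0416667° lat. Centre is SW corner plus half of each.
latitude 48.9792° S, longitude 159.2917° E.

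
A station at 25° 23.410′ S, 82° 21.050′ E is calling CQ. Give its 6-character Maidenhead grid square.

NG14eo

Offset from 180°W / 90°S: lon 262.3508°, lat 64.6098°.
Field (20°×10°, letters A–R): 262.3508/20 → 13 → N, 64.6098/10 → 6 → G; chars NG.
Square (2°×1°, digits 0–9): 2.3508/2 → 1, 4.6098/1 → 4; chars 14.
Subsquare (5′×2.5′, letters a–x): 0.3508/0.0833333 → 4 → e, 0.6098/0.0416667 → 14 → o; chars eo.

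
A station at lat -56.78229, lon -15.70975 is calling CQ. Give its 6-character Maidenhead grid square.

ID23df

Shift to the Maidenhead origin (180°W, 90°S): lon 164.2903, lat 33.2177.
Field: lon ⌊164.2903/20⌋ = 8 → I; lat ⌊33.2177/10⌋ = 3 → D.
Square: lon ⌊4.2903/2⌋ = 2; lat ⌊3.2177/1⌋ = 3.
Subsquare: lon ⌊0.2903/0.0833333⌋ = 3 → d; lat ⌊0.2177/0.0416667⌋ = 5 → f.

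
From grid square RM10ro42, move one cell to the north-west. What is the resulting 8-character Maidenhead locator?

Longitude extended square 4; −1 → 3.
Latitude extended square 2; +1 → 3.

RM10ro33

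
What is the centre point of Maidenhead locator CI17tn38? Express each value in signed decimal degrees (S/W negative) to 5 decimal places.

Field C=2, I=8: +2·20° lon, +8·10° lat → SW at lon -140°, lat -10°.
Square 1, 7: +1·2° lon, +7·1° lat → SW at lon -138°, lat -3°.
Subsquare t=19, n=13: +19·0.0833333° lon, +13·0.0416667° lat → SW at lon -136.417°, lat -2.45833°.
Extended square 3, 8: +3·0.00833333° lon, +8·0.00416667° lat → SW at lon -136.392°, lat -2.425°.
Cell spans 0.00833333° lon × 0.00416667° lat. Centre is SW corner plus half of each.
latitude -2.42292, longitude -136.38750.

-2.42292, -136.38750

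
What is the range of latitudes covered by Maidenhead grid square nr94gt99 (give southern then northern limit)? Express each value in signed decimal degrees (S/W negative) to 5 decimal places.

Field N=13, R=17: +13·20° lon, +17·10° lat → SW at lon 80°, lat 80°.
Square 9, 4: +9·2° lon, +4·1° lat → SW at lon 98°, lat 84°.
Subsquare g=6, t=19: +6·0.0833333° lon, +19·0.0416667° lat → SW at lon 98.5°, lat 84.7917°.
Extended square 9, 9: +9·0.00833333° lon, +9·0.00416667° lat → SW at lon 98.575°, lat 84.8292°.
Cell spans 0.00833333° lon × 0.00416667° lat.
south 84.82917, north 84.83333.

84.82917, 84.83333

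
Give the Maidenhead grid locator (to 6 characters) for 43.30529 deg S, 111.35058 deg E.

Shift to the Maidenhead origin (180°W, 90°S): lon 291.3506, lat 46.6947.
Field: lon ⌊291.3506/20⌋ = 14 → O; lat ⌊46.6947/10⌋ = 4 → E.
Square: lon ⌊11.3506/2⌋ = 5; lat ⌊6.6947/1⌋ = 6.
Subsquare: lon ⌊1.3506/0.0833333⌋ = 16 → q; lat ⌊0.6947/0.0416667⌋ = 16 → q.

OE56qq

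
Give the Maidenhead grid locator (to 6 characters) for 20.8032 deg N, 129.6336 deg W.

CL50et

Offset from 180°W / 90°S: lon 50.3664°, lat 110.8032°.
Field: 50.3664/20 → 2 → C, 110.8032/10 → 11 → L; chars CL.
Square: 10.3664/2 → 5, 0.8032/1 → 0; chars 50.
Subsquare: 0.3664/0.0833333 → 4 → e, 0.8032/0.0416667 → 19 → t; chars et.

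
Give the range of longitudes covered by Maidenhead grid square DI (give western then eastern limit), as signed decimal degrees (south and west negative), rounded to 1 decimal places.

Field D=3, I=8: +3·20° lon, +8·10° lat → SW at lon -120°, lat -10°.
Cell spans 20° lon × 10° lat.
west -120.0, east -100.0.

-120.0, -100.0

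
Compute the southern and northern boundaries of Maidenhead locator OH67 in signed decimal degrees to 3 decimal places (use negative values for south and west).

Field O=14, H=7: +14·20° lon, +7·10° lat → SW at lon 100°, lat -20°.
Square 6, 7: +6·2° lon, +7·1° lat → SW at lon 112°, lat -13°.
Cell spans 2° lon × 1° lat.
south -13.000, north -12.000.

-13.000, -12.000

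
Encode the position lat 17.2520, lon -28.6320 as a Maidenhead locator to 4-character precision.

Offset from 180°W / 90°S: lon 151.37°, lat 107.25°.
Field: lon ⌊151.37/20⌋ = 7 → H; lat ⌊107.25/10⌋ = 10 → K.
Square: lon ⌊11.37/2⌋ = 5; lat ⌊7.25/1⌋ = 7.

HK57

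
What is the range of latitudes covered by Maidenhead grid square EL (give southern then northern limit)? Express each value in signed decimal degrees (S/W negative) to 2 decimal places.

20.00, 30.00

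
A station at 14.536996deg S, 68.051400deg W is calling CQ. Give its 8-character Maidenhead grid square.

Offset from 180°W / 90°S: lon 111.94860°, lat 75.46300°.
Field: 111.94860/20 → 5 → F, 75.46300/10 → 7 → H; chars FH.
Square: 11.94860/2 → 5, 5.46300/1 → 5; chars 55.
Subsquare: 1.94860/0.0833333 → 23 → x, 0.46300/0.0416667 → 11 → l; chars xl.
Extended square: 0.03193/0.00833333 → 3, 0.00467/0.00416667 → 1; chars 31.

FH55xl31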